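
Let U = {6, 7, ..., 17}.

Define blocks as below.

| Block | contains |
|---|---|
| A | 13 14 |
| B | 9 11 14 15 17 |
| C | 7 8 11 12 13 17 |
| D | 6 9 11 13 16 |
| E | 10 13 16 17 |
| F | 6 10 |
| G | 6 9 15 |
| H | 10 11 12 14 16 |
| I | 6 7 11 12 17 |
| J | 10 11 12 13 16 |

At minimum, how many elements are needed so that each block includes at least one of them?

3

T = {6, 13, 14} meets every block (each contains at least one member of T), and |T| = 3.
No choice of 2 elements meets every block, so 3 is the minimum.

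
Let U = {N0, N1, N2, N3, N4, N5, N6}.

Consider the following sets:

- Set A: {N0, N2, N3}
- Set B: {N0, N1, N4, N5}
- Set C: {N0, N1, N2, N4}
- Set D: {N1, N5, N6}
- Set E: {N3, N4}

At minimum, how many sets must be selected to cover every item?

3

Take {A, D, E}. Their union is {N0, N1, N2, N3, N4, N5, N6}, which is all 7 items.
Only D contains N6, so D is forced; the remaining 4 items need at least 2 more sets (each remaining set adds at most 3) — so at least 3 sets are needed, and 3 is optimal.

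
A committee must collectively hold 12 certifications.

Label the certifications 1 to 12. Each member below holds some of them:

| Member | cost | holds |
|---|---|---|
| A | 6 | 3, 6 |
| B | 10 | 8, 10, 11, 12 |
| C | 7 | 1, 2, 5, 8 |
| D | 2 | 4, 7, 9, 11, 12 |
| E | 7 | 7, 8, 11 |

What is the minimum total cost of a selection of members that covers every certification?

25

A, B, C, D together cover every certification (A ∪ B ∪ C ∪ D = {1, 2, 3, 4, 5, 6, 7, 8, 9, 10, 11, 12}); total cost 6 + 10 + 7 + 2 = 25.
No covering selection has total cost below 25.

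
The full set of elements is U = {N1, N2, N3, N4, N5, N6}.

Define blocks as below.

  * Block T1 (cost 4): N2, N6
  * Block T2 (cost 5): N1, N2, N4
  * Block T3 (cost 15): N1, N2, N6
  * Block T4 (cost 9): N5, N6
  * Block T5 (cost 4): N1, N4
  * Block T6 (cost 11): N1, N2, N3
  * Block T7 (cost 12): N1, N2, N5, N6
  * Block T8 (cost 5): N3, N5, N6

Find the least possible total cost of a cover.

T2, T8 together cover every element (T2 ∪ T8 = {N1, N2, N3, N4, N5, N6}); total cost 5 + 5 = 10.
No covering selection has total cost below 10.

10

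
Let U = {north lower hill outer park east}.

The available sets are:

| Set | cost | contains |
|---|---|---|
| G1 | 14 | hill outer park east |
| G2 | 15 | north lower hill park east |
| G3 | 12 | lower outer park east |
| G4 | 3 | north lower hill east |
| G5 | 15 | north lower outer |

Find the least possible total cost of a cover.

G3, G4 together cover every point (G3 ∪ G4 = {north, lower, hill, outer, park, east}); total cost 12 + 3 = 15.
No covering selection has total cost below 15.

15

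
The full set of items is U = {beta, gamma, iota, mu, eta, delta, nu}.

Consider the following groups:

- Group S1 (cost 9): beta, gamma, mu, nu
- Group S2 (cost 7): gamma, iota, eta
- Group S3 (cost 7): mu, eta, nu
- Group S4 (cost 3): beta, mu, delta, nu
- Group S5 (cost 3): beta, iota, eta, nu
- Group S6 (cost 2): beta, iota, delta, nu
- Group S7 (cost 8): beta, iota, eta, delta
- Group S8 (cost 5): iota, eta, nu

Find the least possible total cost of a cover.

S2, S4 together cover every item (S2 ∪ S4 = {beta, gamma, iota, mu, eta, delta, nu}); total cost 7 + 3 = 10.
The greedy pick S6, S4, S5, S2 costs 15; no covering selection beats 10.

10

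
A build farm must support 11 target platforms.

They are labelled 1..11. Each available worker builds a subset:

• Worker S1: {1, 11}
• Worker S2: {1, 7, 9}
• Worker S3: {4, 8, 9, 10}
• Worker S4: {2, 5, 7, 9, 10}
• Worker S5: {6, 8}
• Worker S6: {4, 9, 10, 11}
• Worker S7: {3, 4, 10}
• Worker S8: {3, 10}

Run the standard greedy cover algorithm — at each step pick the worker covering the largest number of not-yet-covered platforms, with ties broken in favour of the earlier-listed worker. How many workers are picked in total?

5

Greedy: pick S4 (covers 5 new) → pick S1 (covers 2 new) → pick S3 (covers 2 new) → pick S5 (covers 1 new) → pick S7 (covers 1 new). Total picks: 5.
(The true minimum cover uses only 4 workers, so greedy is not optimal here.)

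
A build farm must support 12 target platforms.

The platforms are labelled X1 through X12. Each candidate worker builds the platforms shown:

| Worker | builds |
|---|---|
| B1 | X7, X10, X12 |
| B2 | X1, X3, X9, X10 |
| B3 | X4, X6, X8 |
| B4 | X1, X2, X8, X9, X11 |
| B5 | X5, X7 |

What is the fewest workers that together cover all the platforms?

B1 and B2 and B3 and B4 and B5 together: B1 ∪ B2 ∪ B3 ∪ B4 ∪ B5 = {X1, X2, X3, X4, X5, X6, X7, X8, X9, X10, X11, X12} — every platform is covered.
No 4 of the 5 workers cover everything (all 5 combinations miss at least one platform), so 5 is optimal.

5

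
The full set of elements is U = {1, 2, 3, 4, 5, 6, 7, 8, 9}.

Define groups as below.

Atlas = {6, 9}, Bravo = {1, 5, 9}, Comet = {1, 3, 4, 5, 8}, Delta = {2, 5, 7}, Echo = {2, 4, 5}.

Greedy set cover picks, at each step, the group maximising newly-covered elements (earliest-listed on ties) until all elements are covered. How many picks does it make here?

3

Greedy: pick Comet (covers 5 new) → pick Atlas (covers 2 new) → pick Delta (covers 2 new). Total picks: 3.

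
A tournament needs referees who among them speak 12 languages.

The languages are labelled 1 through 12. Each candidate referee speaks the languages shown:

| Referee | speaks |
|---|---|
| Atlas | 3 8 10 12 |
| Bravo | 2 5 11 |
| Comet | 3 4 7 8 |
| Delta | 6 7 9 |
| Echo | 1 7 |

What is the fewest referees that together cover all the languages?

Take {Atlas, Bravo, Comet, Delta, Echo}. Their union is {1, 2, 3, 4, 5, 6, 7, 8, 9, 10, 11, 12}, which is all 12 languages.
No 4 of the 5 referees cover everything (all 5 combinations miss at least one language), so 5 is optimal.

5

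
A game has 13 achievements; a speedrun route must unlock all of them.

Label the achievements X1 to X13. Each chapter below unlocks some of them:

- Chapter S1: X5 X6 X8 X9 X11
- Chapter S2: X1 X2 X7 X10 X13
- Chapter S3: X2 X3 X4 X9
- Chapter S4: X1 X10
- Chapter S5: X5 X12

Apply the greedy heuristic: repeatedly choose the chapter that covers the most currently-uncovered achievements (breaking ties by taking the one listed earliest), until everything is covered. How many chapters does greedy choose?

4

Greedy: pick S1 (covers 5 new) → pick S2 (covers 5 new) → pick S3 (covers 2 new) → pick S5 (covers 1 new). Total picks: 4.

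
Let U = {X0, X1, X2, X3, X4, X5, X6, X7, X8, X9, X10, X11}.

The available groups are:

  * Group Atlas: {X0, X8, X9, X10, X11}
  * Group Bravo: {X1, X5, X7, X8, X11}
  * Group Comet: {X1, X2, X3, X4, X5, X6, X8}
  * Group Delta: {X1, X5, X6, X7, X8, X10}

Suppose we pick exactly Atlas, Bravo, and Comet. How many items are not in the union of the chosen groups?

0

Union of Atlas, Bravo, Comet = {X0, X1, X2, X3, X4, X5, X6, X7, X8, X9, X10, X11} — that's every item, so 0 are uncovered.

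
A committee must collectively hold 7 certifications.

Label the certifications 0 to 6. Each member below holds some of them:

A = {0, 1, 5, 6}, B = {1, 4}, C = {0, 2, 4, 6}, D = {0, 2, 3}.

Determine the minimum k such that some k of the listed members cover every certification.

A and B and D together: A ∪ B ∪ D = {0, 1, 2, 3, 4, 5, 6} — every certification is covered.
Only D contains 3, so D is forced; the remaining 4 certifications need at least 2 more members (each remaining member adds at most 3) — so at least 3 members are needed, and 3 is optimal.

3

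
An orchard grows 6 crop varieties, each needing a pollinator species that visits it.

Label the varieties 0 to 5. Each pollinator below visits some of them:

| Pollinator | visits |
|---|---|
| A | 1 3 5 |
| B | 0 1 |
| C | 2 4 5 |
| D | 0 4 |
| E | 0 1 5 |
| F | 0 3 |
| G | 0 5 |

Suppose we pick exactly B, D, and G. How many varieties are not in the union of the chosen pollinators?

Union of B, D, G = {0, 1, 4, 5}.
Not covered: 2, 3 — 2 varieties.

2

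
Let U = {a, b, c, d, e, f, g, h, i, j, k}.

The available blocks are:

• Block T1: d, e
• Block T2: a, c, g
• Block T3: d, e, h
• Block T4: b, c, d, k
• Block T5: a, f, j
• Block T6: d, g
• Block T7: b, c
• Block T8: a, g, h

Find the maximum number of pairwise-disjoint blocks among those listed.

T1, T7, T8 are pairwise disjoint (T1={d,e}; T7={b,c}; T8={a,g,h}).
Every remaining block overlaps one of these, and no 4 of the listed blocks are pairwise disjoint, so 3 is the maximum.

3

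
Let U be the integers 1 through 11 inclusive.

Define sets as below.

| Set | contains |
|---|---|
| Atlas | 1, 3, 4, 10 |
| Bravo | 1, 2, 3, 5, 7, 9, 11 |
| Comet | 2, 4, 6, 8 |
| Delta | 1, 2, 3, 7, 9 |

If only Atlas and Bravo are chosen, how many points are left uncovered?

Union of Atlas, Bravo = {1, 2, 3, 4, 5, 7, 9, 10, 11}.
Not covered: 6, 8 — 2 points.

2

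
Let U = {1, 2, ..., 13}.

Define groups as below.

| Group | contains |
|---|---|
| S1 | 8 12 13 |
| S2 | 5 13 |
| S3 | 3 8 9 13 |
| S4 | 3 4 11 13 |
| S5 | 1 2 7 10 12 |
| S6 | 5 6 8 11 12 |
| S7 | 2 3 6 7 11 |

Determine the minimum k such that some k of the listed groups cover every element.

4

Take {S3, S4, S5, S6}. Their union is {1, 2, 3, 4, 5, 6, 7, 8, 9, 10, 11, 12, 13}, which is all 13 elements.
No 3 of the 7 groups cover everything (all 35 combinations miss at least one element), so 4 is optimal.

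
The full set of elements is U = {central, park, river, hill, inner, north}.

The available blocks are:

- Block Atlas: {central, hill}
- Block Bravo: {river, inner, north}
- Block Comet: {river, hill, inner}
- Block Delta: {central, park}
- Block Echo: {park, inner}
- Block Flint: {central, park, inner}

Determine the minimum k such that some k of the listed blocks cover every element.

Atlas, Bravo, and Echo cover everything between them: the union {central, park, river, hill, inner, north} is all of U.
Only Bravo contains north, so Bravo is forced; the remaining 3 elements need at least 2 more blocks (each remaining block adds at most 2) — so at least 3 blocks are needed, and 3 is optimal.

3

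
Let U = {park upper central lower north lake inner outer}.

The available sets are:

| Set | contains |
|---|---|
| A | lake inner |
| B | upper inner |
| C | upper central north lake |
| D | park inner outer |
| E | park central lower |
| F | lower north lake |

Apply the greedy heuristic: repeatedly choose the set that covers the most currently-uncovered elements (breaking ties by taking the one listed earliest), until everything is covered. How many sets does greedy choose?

3

Greedy: pick C (covers 4 new) → pick D (covers 3 new) → pick E (covers 1 new). Total picks: 3.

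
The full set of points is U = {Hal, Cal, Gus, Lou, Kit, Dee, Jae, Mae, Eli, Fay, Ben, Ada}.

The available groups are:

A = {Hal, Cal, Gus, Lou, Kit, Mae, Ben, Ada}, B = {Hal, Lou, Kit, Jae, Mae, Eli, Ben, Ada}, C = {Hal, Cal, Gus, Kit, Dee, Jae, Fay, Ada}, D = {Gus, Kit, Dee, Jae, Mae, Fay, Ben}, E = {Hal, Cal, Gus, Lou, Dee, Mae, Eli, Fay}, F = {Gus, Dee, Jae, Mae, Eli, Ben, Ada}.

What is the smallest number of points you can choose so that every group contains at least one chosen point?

H = {Hal, Ben} meets every group (each contains at least one member of H), and |H| = 2.
No single point lies in every group, so at least 2 are needed and 2 is optimal.

2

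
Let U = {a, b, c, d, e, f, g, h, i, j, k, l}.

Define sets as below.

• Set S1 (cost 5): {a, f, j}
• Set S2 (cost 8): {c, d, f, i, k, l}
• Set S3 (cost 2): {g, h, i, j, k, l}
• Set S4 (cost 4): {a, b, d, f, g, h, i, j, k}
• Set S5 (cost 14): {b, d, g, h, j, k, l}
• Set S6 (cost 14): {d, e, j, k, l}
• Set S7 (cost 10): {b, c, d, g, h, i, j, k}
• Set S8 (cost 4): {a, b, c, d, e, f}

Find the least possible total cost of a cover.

S3, S8 together cover every point (S3 ∪ S8 = {a, b, c, d, e, f, g, h, i, j, k, l}); total cost 2 + 4 = 6.
No covering selection has total cost below 6.

6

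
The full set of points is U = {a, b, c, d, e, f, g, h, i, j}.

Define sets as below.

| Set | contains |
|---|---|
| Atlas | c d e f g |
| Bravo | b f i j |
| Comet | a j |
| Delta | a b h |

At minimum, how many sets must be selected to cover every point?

3

Take {Atlas, Bravo, Delta}. Their union is {a, b, c, d, e, f, g, h, i, j}, which is all 10 points.
Only Atlas contains c, so Atlas is forced; the remaining 5 points need at least 2 more sets (each remaining set adds at most 3) — so at least 3 sets are needed, and 3 is optimal.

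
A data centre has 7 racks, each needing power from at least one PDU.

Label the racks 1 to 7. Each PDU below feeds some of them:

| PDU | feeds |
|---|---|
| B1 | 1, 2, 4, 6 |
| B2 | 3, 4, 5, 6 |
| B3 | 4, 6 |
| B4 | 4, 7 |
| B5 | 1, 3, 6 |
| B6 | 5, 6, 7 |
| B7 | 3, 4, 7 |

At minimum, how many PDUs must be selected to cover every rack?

Take {B1, B5, B6}. Their union is {1, 2, 3, 4, 5, 6, 7}, which is all 7 racks.
Only B1 contains 2, so B1 is forced; the remaining 3 racks need at least 2 more PDUs (each remaining PDU adds at most 2) — so at least 3 PDUs are needed, and 3 is optimal.

3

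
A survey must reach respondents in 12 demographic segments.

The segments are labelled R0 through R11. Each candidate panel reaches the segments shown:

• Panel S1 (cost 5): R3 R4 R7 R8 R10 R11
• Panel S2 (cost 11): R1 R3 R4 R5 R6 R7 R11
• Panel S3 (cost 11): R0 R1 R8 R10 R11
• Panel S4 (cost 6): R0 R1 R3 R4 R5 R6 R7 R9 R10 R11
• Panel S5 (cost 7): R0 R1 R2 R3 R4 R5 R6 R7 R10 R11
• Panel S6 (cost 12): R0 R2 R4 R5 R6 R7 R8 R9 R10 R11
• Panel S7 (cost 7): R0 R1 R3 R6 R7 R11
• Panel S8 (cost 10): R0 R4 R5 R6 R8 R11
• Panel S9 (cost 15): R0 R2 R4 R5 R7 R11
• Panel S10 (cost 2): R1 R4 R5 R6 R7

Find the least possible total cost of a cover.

18

S4, S6 together cover every segment (S4 ∪ S6 = {R0, R1, R2, R3, R4, R5, R6, R7, R8, R9, R10, R11}); total cost 6 + 12 = 18.
The greedy pick S10, S4, S1, S5 costs 20; no covering selection beats 18.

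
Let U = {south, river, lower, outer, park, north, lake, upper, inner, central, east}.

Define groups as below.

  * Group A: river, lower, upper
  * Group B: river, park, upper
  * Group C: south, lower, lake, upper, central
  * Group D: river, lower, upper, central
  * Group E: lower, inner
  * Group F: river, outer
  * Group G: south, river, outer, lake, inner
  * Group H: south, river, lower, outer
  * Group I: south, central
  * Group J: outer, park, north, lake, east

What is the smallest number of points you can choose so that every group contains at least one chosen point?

4

T = {river, inner, central, east} meets every group (each contains at least one member of T), and |T| = 4.
No choice of 3 points meets every group, so 4 is the minimum.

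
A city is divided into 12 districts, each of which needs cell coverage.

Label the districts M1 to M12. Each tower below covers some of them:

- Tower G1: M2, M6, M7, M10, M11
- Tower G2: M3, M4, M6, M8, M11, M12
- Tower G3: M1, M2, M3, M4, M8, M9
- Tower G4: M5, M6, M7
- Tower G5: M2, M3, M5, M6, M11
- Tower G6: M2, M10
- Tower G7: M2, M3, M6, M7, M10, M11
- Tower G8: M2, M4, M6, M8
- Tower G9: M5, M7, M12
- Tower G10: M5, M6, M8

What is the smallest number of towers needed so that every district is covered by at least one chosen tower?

3

G1 and G3 and G9 together: G1 ∪ G3 ∪ G9 = {M1, M2, M3, M4, M5, M6, M7, M8, M9, M10, M11, M12} — every district is covered.
Only G3 contains M1, so G3 is forced; the remaining 6 districts need at least 2 more towers (each remaining tower adds at most 4) — so at least 3 towers are needed, and 3 is optimal.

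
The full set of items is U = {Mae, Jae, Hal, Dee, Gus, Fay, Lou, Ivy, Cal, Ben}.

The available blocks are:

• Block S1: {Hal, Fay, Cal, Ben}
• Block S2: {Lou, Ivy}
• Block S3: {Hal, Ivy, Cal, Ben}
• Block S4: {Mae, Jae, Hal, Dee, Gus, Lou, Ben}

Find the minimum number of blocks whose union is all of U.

3

Take {S1, S2, S4}. Their union is {Mae, Jae, Hal, Dee, Gus, Fay, Lou, Ivy, Cal, Ben}, which is all 10 items.
Only S4 contains Mae, so S4 is forced; the remaining 3 items need at least 2 more blocks (each remaining block adds at most 2) — so at least 3 blocks are needed, and 3 is optimal.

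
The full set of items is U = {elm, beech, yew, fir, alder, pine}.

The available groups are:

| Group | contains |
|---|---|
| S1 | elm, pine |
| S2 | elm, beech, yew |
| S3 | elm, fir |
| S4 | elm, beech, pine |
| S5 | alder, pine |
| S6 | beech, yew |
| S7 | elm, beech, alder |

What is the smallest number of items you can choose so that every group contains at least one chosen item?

3

Take H = {elm, beech, pine}. Each listed group contains at least one of these, so H is a hitting set of size 3.
The groups S3, S5, S6 are pairwise disjoint, so any hitting set needs a separate item for each — at least 3. Hence 3 is optimal.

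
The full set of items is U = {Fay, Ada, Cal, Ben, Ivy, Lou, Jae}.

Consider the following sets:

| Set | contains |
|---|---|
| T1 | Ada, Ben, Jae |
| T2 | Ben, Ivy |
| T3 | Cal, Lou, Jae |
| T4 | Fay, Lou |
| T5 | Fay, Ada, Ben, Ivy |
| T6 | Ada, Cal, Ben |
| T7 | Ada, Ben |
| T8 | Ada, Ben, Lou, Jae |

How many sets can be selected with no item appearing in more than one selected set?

T2, T4 are pairwise disjoint (T2={Ben,Ivy}; T4={Fay,Lou}).
Every remaining set overlaps one of these, and no 3 of the listed sets are pairwise disjoint, so 2 is the maximum.

2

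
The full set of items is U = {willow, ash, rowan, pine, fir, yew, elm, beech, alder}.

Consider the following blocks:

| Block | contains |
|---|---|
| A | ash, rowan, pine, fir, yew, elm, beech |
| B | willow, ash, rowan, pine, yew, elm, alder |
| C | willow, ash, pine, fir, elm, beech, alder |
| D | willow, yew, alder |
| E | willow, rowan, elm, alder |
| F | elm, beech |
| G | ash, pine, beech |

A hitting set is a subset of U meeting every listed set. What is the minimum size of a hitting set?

2

H = {beech, alder} meets every block (each contains at least one member of H), and |H| = 2.
The blocks D, G are pairwise disjoint, so any hitting set needs a separate item for each — at least 2. Hence 2 is optimal.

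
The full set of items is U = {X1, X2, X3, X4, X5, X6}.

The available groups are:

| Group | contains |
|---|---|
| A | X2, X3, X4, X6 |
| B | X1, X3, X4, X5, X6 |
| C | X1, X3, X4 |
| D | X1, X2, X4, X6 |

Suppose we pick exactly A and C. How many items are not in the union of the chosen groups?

1

Union of A, C = {X1, X2, X3, X4, X6}.
Not covered: X5 — 1 item.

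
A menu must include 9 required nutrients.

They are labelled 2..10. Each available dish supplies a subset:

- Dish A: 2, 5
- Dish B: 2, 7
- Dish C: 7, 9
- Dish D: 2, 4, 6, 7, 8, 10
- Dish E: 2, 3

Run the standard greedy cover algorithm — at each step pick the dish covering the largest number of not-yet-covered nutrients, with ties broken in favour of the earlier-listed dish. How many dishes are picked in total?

4

Greedy: pick D (covers 6 new) → pick A (covers 1 new) → pick C (covers 1 new) → pick E (covers 1 new). Total picks: 4.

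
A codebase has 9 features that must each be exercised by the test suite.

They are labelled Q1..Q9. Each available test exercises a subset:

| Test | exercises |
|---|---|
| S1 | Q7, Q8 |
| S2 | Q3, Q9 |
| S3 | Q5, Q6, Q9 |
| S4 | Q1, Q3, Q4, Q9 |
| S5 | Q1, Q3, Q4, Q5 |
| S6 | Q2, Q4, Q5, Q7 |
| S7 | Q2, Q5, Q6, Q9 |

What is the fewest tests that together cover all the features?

S1 and S4 and S7 together: S1 ∪ S4 ∪ S7 = {Q1, Q2, Q3, Q4, Q5, Q6, Q7, Q8, Q9} — every feature is covered.
Each test has at most 4 features, and 2·4 = 8 < 9 — so at least 3 tests are needed, and 3 is optimal.

3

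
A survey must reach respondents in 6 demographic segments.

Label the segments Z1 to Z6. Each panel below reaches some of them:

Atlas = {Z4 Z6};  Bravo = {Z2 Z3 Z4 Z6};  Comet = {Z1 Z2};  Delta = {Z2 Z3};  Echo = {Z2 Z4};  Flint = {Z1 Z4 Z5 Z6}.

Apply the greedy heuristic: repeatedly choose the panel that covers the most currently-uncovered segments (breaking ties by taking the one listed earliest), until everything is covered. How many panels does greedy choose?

2

Greedy: pick Bravo (covers 4 new) → pick Flint (covers 2 new). Total picks: 2.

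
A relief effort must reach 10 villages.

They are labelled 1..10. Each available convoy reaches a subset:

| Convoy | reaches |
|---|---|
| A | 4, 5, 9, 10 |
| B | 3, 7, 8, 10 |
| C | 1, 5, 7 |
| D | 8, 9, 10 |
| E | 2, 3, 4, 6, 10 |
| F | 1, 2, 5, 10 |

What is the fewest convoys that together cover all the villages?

C and D and E together: C ∪ D ∪ E = {1, 2, 3, 4, 5, 6, 7, 8, 9, 10} — every village is covered.
Only E contains 6, so E is forced; the remaining 5 villages need at least 2 more convoys (each remaining convoy adds at most 3) — so at least 3 convoys are needed, and 3 is optimal.

3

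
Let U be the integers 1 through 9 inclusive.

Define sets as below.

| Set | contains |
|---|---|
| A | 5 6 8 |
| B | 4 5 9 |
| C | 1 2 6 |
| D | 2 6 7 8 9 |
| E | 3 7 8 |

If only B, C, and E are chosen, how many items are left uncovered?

Union of B, C, E = {1, 2, 3, 4, 5, 6, 7, 8, 9} — that's every item, so 0 are uncovered.

0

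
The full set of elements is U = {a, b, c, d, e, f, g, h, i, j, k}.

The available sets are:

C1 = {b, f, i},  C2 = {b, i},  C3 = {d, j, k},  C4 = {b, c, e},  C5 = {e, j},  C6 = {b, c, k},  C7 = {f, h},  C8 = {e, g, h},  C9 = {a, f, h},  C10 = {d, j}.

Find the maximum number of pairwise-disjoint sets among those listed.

3

C2, C5, C7 are pairwise disjoint (C2={b,i}; C5={e,j}; C7={f,h}).
Every remaining set overlaps one of these, and no 4 of the listed sets are pairwise disjoint, so 3 is the maximum.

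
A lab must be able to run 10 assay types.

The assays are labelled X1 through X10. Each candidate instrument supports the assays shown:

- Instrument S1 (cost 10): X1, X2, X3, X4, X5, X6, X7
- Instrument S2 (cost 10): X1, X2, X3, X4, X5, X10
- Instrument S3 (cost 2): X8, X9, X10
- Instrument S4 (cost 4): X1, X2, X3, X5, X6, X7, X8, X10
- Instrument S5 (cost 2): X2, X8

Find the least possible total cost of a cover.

12

S1, S3 together cover every assay (S1 ∪ S3 = {X1, X2, X3, X4, X5, X6, X7, X8, X9, X10}); total cost 10 + 2 = 12.
The greedy pick S4, S3, S1 costs 16; no covering selection beats 12.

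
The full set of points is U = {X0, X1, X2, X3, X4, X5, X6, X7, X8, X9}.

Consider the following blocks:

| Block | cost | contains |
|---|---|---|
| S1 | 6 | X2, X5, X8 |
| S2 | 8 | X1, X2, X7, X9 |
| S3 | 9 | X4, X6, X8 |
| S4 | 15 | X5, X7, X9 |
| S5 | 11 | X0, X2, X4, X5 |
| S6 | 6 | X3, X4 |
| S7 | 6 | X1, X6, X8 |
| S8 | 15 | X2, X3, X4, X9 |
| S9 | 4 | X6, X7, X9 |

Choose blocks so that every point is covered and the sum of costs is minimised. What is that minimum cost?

27

S5, S6, S7, S9 together cover every point (S5 ∪ S6 ∪ S7 ∪ S9 = {X0, X1, X2, X3, X4, X5, X6, X7, X8, X9}); total cost 11 + 6 + 6 + 4 = 27.
The greedy pick S9, S1, S6, S7, S5 costs 33; no covering selection beats 27.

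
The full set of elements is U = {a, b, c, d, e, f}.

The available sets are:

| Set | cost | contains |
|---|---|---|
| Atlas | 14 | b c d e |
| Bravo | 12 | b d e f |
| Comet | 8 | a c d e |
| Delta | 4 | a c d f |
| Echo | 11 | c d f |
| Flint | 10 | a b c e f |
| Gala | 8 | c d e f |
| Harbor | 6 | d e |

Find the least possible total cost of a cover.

Delta, Flint together cover every element (Delta ∪ Flint = {a, b, c, d, e, f}); total cost 4 + 10 = 14.
No covering selection has total cost below 14.

14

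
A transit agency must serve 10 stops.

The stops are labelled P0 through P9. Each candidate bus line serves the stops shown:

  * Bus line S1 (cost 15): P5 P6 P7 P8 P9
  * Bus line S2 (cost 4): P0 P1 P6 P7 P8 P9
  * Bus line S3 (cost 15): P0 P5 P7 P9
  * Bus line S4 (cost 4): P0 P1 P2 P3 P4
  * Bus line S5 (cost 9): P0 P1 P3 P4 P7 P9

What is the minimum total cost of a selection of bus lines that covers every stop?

S1, S4 together cover every stop (S1 ∪ S4 = {P0, P1, P2, P3, P4, P5, P6, P7, P8, P9}); total cost 15 + 4 = 19.
The greedy pick S2, S4, S1 costs 23; no covering selection beats 19.

19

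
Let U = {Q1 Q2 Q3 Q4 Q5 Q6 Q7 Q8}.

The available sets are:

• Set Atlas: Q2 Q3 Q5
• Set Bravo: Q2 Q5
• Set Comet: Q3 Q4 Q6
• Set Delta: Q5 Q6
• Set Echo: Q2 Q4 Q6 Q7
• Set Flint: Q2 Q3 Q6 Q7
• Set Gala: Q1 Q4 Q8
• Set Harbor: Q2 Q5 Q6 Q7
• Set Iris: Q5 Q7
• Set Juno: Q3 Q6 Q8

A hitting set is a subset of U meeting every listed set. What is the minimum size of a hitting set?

H = {Q4, Q5, Q6} meets every set (each contains at least one member of H), and |H| = 3.
No choice of 2 elements meets every set, so 3 is the minimum.

3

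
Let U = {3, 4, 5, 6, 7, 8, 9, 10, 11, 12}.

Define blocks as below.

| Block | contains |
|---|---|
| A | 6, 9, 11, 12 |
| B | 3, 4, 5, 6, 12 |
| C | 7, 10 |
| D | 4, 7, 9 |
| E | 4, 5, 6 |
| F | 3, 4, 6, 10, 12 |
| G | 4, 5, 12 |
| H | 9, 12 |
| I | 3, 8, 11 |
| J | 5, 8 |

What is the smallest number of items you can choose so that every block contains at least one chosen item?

The 4 items {4, 8, 9, 10} hit every block.
The blocks C, E, H, I are pairwise disjoint, so any hitting set needs a separate item for each — at least 4. Hence 4 is optimal.

4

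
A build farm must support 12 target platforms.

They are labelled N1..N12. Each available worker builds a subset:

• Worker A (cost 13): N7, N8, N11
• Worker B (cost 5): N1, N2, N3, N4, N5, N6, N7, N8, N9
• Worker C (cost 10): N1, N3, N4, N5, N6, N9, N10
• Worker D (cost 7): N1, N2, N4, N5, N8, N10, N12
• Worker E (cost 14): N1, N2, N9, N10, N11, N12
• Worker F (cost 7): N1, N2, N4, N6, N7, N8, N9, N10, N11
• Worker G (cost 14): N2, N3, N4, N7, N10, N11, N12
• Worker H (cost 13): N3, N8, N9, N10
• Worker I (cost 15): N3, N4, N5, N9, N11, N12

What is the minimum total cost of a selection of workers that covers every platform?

B, E together cover every platform (B ∪ E = {N1, N2, N3, N4, N5, N6, N7, N8, N9, N10, N11, N12}); total cost 5 + 14 = 19.
No covering selection has total cost below 19.

19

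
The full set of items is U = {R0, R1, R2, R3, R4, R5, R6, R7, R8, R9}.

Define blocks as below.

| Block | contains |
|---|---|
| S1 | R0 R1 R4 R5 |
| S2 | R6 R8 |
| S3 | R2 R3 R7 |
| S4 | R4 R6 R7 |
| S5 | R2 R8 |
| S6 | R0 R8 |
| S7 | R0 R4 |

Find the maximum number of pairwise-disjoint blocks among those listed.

3

S1, S2, S3 are pairwise disjoint (S1={R0,R1,R4,R5}; S2={R6,R8}; S3={R2,R3,R7}).
Every remaining block overlaps one of these, and no 4 of the listed blocks are pairwise disjoint, so 3 is the maximum.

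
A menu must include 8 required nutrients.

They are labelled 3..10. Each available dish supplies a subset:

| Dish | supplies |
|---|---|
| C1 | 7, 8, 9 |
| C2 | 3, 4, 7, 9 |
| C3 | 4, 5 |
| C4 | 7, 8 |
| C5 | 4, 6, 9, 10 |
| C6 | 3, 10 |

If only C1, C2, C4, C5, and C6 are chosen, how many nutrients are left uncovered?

1

Union of C1, C2, C4, C5, C6 = {3, 4, 6, 7, 8, 9, 10}.
Not covered: 5 — 1 nutrient.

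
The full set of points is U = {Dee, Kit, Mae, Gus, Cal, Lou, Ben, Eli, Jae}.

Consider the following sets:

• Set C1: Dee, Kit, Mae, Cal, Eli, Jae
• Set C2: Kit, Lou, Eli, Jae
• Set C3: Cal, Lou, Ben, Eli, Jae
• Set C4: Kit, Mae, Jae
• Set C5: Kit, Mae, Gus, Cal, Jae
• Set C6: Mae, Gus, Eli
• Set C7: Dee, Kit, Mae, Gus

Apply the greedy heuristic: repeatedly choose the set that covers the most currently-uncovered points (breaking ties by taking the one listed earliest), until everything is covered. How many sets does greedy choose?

3

Greedy: pick C1 (covers 6 new) → pick C3 (covers 2 new) → pick C5 (covers 1 new). Total picks: 3.
(The true minimum cover uses only 2 sets, so greedy is not optimal here.)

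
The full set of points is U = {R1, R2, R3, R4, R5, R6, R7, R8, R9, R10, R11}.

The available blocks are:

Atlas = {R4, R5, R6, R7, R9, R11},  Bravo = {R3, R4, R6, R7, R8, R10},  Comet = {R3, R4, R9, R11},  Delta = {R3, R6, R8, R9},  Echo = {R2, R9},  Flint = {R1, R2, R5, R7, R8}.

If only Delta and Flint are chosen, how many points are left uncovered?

3

Union of Delta, Flint = {R1, R2, R3, R5, R6, R7, R8, R9}.
Not covered: R4, R10, R11 — 3 points.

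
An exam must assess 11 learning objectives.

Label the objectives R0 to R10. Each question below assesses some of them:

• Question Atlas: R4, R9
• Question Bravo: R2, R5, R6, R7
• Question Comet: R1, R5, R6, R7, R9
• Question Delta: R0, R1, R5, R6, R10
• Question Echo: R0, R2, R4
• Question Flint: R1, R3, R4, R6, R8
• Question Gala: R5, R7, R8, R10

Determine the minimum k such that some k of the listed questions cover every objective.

Atlas and Echo and Flint and Gala together: Atlas ∪ Echo ∪ Flint ∪ Gala = {R0, R1, R2, R3, R4, R5, R6, R7, R8, R9, R10} — every objective is covered.
No 3 of the 7 questions cover everything (all 35 combinations miss at least one objective), so 4 is optimal.

4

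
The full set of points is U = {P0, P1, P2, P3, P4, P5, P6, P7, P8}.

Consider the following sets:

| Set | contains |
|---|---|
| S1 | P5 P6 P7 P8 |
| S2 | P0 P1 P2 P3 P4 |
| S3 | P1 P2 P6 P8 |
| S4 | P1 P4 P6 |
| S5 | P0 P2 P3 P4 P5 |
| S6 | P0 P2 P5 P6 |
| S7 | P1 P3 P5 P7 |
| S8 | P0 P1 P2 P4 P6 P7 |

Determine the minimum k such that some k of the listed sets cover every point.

2

Take {S1, S2}. Their union is {P0, P1, P2, P3, P4, P5, P6, P7, P8}, which is all 9 points.
No single set has all 9 points (the largest, S8, has 6), so 2 is optimal.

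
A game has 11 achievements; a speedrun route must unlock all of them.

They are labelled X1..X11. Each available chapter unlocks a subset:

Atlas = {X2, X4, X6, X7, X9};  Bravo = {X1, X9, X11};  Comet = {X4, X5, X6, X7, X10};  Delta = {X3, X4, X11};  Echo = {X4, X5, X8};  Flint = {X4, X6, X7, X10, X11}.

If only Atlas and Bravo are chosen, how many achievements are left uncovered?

Union of Atlas, Bravo = {X1, X2, X4, X6, X7, X9, X11}.
Not covered: X3, X5, X8, X10 — 4 achievements.

4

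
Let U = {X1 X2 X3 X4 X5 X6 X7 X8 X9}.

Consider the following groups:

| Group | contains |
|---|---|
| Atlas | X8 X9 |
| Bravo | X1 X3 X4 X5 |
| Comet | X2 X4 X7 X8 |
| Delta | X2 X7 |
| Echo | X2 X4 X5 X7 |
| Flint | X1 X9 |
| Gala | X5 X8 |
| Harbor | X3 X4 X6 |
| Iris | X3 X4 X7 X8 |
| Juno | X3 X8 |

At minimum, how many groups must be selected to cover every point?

4

Echo and Flint and Gala and Harbor together: Echo ∪ Flint ∪ Gala ∪ Harbor = {X1, X2, X3, X4, X5, X6, X7, X8, X9} — every point is covered.
No 3 of the 10 groups cover everything (all 120 combinations miss at least one point), so 4 is optimal.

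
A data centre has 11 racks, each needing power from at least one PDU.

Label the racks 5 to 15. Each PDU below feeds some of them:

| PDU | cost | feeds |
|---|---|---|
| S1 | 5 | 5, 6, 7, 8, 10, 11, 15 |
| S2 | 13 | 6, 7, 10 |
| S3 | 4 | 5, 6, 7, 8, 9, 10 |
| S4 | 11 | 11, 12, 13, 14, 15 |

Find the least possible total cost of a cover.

15

S3, S4 together cover every rack (S3 ∪ S4 = {5, 6, 7, 8, 9, 10, 11, 12, 13, 14, 15}); total cost 4 + 11 = 15.
No covering selection has total cost below 15.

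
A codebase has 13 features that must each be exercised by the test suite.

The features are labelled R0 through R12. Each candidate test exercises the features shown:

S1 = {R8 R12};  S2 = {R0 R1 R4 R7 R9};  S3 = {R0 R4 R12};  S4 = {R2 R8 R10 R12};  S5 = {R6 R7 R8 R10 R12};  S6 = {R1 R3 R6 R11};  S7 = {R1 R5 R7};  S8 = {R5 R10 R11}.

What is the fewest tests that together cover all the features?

4

S2 and S4 and S6 and S8 together: S2 ∪ S4 ∪ S6 ∪ S8 = {R0, R1, R2, R3, R4, R5, R6, R7, R8, R9, R10, R11, R12} — every feature is covered.
Only S6 contains R3, so S6 is forced; the remaining 9 features need at least 3 more tests (each remaining test adds at most 4) — so at least 4 tests are needed, and 4 is optimal.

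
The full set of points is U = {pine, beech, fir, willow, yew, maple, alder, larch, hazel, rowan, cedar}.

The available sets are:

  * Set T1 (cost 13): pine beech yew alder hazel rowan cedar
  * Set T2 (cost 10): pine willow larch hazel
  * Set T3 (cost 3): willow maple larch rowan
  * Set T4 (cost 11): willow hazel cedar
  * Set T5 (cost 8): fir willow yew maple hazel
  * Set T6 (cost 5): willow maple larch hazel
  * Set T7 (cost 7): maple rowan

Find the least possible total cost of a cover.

24

T1, T3, T5 together cover every point (T1 ∪ T3 ∪ T5 = {pine, beech, fir, willow, yew, maple, alder, larch, hazel, rowan, cedar}); total cost 13 + 3 + 8 = 24.
No covering selection has total cost below 24.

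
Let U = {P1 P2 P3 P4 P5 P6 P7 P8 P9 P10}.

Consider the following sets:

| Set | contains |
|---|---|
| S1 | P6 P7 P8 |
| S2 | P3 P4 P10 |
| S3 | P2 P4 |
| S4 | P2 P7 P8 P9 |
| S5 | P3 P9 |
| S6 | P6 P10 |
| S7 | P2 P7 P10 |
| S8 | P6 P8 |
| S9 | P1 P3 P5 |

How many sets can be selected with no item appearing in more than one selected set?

S3, S5, S8 are pairwise disjoint (S3={P2,P4}; S5={P3,P9}; S8={P6,P8}).
Every remaining set overlaps one of these, and no 4 of the listed sets are pairwise disjoint, so 3 is the maximum.

3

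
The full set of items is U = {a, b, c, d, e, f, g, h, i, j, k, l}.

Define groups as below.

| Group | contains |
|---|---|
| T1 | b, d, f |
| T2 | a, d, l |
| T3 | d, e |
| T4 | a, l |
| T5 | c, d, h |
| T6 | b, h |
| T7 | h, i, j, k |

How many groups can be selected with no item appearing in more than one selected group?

T1, T4, T7 are pairwise disjoint (T1={b,d,f}; T4={a,l}; T7={h,i,j,k}).
Every remaining group overlaps one of these, and no 4 of the listed groups are pairwise disjoint, so 3 is the maximum.

3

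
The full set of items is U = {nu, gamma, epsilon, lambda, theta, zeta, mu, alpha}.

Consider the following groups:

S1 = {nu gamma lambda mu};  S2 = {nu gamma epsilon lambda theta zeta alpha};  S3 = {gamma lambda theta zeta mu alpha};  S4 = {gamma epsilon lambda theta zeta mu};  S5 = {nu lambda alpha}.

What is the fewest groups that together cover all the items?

2

Take {S4, S5}. Their union is {nu, gamma, epsilon, lambda, theta, zeta, mu, alpha}, which is all 8 items.
No single group has all 8 items (the largest, S2, has 7), so 2 is optimal.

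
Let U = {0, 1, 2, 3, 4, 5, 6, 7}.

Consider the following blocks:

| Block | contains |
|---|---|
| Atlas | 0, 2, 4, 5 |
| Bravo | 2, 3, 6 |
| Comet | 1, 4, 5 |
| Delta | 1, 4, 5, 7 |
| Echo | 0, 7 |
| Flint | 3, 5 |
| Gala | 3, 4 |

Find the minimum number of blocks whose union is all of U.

Atlas, Bravo, and Delta cover everything between them: the union {0, 1, 2, 3, 4, 5, 6, 7} is all of U.
Only Bravo contains 6, so Bravo is forced; the remaining 5 items need at least 2 more blocks (each remaining block adds at most 4) — so at least 3 blocks are needed, and 3 is optimal.

3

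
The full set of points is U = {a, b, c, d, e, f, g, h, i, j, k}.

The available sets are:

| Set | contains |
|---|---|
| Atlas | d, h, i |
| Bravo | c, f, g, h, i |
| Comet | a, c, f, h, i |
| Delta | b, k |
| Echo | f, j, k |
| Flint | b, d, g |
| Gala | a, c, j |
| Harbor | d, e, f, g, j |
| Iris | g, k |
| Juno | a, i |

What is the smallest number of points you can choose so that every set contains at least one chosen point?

The 4 points {b, g, i, j} hit every set.
No choice of 3 points meets every set, so 4 is the minimum.

4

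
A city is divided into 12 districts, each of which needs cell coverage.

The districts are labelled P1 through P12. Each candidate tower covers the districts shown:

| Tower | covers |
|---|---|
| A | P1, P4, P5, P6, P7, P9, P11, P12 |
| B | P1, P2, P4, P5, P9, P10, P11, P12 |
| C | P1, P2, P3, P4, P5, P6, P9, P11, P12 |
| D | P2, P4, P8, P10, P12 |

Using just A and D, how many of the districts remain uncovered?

Union of A, D = {P1, P2, P4, P5, P6, P7, P8, P9, P10, P11, P12}.
Not covered: P3 — 1 district.

1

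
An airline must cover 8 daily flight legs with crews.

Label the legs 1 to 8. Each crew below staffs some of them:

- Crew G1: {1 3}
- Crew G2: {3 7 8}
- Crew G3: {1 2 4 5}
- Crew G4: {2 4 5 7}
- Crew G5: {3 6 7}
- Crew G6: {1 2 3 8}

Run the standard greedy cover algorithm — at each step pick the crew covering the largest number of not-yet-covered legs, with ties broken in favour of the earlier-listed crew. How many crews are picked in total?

Greedy: pick G3 (covers 4 new) → pick G2 (covers 3 new) → pick G5 (covers 1 new). Total picks: 3.

3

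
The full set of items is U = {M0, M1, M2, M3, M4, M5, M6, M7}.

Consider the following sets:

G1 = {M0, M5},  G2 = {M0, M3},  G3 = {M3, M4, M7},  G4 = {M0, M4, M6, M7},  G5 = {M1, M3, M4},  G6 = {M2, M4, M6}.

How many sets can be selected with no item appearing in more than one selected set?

2

G1, G6 are pairwise disjoint (G1={M0,M5}; G6={M2,M4,M6}).
Every remaining set overlaps one of these, and no 3 of the listed sets are pairwise disjoint, so 2 is the maximum.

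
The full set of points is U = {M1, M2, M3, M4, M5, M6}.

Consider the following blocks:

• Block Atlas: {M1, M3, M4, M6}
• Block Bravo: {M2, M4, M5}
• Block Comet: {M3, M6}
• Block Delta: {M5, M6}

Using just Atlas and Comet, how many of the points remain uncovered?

2

Union of Atlas, Comet = {M1, M3, M4, M6}.
Not covered: M2, M5 — 2 points.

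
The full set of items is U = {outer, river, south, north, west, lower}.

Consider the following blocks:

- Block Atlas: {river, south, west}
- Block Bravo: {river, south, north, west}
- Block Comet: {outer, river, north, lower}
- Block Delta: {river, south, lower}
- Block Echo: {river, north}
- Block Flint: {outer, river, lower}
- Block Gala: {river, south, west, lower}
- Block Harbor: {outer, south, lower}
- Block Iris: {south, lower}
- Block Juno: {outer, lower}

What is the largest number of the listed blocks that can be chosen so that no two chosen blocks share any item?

2

Echo, Iris are pairwise disjoint (Echo={river,north}; Iris={south,lower}).
Every remaining block overlaps one of these, and no 3 of the listed blocks are pairwise disjoint, so 2 is the maximum.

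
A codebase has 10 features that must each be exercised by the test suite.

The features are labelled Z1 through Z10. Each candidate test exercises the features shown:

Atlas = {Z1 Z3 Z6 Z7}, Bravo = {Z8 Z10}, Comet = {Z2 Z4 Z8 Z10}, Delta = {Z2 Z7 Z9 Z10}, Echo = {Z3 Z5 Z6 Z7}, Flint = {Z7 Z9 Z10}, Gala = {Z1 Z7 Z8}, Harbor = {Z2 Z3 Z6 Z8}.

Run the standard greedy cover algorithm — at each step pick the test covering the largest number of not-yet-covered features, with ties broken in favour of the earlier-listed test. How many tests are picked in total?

Greedy: pick Atlas (covers 4 new) → pick Comet (covers 4 new) → pick Delta (covers 1 new) → pick Echo (covers 1 new). Total picks: 4.

4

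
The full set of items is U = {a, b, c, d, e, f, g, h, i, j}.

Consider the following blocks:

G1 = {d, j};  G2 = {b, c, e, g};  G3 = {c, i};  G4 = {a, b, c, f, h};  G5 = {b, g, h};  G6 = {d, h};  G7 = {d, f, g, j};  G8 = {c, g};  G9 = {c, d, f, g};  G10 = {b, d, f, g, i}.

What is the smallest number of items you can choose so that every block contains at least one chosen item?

The 3 items {c, d, h} hit every block.
The blocks G1, G3, G5 are pairwise disjoint, so any hitting set needs a separate item for each — at least 3. Hence 3 is optimal.

3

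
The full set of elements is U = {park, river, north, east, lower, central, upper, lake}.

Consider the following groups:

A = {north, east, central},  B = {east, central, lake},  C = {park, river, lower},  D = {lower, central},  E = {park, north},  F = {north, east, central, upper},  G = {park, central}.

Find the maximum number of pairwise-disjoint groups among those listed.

2

C, F are pairwise disjoint (C={park,river,lower}; F={north,east,central,upper}).
Every remaining group overlaps one of these, and no 3 of the listed groups are pairwise disjoint, so 2 is the maximum.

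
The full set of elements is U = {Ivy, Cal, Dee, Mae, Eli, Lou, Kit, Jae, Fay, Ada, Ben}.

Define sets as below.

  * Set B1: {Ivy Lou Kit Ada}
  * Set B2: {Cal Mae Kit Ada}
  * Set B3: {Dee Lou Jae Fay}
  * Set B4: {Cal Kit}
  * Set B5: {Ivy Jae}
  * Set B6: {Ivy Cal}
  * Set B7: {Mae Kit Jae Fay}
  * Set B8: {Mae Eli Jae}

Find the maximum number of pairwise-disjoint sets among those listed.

B4, B8 are pairwise disjoint (B4={Cal,Kit}; B8={Mae,Eli,Jae}).
Every remaining set overlaps one of these, and no 3 of the listed sets are pairwise disjoint, so 2 is the maximum.

2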